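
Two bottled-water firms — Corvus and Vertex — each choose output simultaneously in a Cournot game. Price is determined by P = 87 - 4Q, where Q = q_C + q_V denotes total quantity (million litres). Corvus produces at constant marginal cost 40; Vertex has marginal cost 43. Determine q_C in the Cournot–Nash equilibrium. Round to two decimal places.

Corvus's profit: π_C = (87 - 4Q)q_C - (40q_C). Setting ∂π_C/∂q_C = 0: 47 - 8q_C - 4(q_V) = 0.
Vertex's profit: π_V = (87 - 4Q)q_V - (43q_V). Setting ∂π_V/∂q_V = 0: 44 - 8q_V - 4(q_C) = 0.
So q_C = (47 - 4q_V)/8 and q_V = (44 - 4q_C)/8.
Solving the pair: q_C = 25/6, q_V = 41/12.

4.17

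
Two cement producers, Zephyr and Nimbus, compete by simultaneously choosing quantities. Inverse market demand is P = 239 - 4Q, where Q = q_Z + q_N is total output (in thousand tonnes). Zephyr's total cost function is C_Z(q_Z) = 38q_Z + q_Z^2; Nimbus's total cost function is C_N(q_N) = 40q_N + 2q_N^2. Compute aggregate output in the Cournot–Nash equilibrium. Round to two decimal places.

Zephyr's profit: π_Z = (239 - 4Q)q_Z - (38q_Z + q_Z²). Setting ∂π_Z/∂q_Z = 0: 201 - 10q_Z - 4(q_N) = 0.
Nimbus's profit: π_N = (239 - 4Q)q_N - (40q_N + 2q_N²). Setting ∂π_N/∂q_N = 0: 199 - 12q_N - 4(q_Z) = 0.
Best responses: q_Z = (201 - 4q_N)/10, q_N = (199 - 4q_Z)/12.
Substituting one into the other gives q_Z = 202/13 and q_N = 593/52.
Total output Q = 202/13 + 593/52 = 1401/52.

26.94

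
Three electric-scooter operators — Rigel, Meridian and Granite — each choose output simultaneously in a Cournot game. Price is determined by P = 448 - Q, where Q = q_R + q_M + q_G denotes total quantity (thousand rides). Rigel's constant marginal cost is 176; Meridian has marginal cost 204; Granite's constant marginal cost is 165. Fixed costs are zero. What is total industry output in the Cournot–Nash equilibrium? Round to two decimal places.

Rigel's profit: π_R = (448 - Q)q_R - (176q_R). Setting ∂π_R/∂q_R = 0: 272 - 2q_R - (q_M + q_G) = 0.
Meridian's first-order condition: 244 - 2q_M - (q_R + q_G) = 0.
Granite's first-order condition: 283 - 2q_G - (q_R + q_M) = 0.
Adding the 3 first-order conditions: 799 − 4Q = 0, so Q = 799/4.
Back-substituting: q_R = (272 − 799/4) = 289/4, q_M = (244 − 799/4) = 177/4, q_G = (283 − 799/4) = 333/4.
Total output Q = 289/4 + 177/4 + 333/4 = 799/4.

199.75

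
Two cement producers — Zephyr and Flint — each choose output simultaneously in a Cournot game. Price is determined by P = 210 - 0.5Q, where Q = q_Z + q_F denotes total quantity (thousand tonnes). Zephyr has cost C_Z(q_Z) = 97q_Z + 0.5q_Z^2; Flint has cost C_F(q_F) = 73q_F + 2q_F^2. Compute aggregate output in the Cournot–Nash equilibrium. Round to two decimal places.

Zephyr's profit: π_Z = (210 - 0.5Q)q_Z - (97q_Z + (1/2)q_Z²). Setting ∂π_Z/∂q_Z = 0: 113 - 2q_Z - (1/2)(q_F) = 0.
Flint's profit: π_F = (210 - 0.5Q)q_F - (73q_F + 2q_F²). Setting ∂π_F/∂q_F = 0: 137 - 5q_F - (1/2)(q_Z) = 0.
Best responses: q_Z = (113 - (1/2)q_F)/2, q_F = (137 - (1/2)q_Z)/5.
Substituting one into the other gives q_Z = 662/13 and q_F = 290/13.
Total output Q = 662/13 + 290/13 = 952/13.

73.23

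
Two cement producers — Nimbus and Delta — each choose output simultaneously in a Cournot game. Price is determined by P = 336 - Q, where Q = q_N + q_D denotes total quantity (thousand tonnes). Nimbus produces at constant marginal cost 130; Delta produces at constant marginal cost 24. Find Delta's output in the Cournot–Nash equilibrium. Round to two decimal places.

Nimbus's profit: π_N = (336 - Q)q_N - (130q_N). Setting ∂π_N/∂q_N = 0: 206 - 2q_N - (q_D) = 0.
Delta's first-order condition: 312 - 2q_D - (q_N) = 0.
Rearranging gives the reaction functions q_N = (206 - q_D)/2 and q_D = (312 - q_N)/2.
Solving the pair: q_N = 100/3, q_D = 418/3.

139.33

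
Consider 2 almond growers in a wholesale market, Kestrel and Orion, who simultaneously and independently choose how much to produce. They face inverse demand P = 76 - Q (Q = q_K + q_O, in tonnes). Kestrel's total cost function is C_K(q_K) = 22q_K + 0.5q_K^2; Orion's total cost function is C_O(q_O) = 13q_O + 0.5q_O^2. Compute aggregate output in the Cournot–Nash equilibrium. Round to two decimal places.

Kestrel's profit: π_K = (76 - Q)q_K - (22q_K + (1/2)q_K²). Setting ∂π_K/∂q_K = 0: 54 - 3q_K - (q_O) = 0.
Orion's profit: π_O = (76 - Q)q_O - (13q_O + (1/2)q_O²). Setting ∂π_O/∂q_O = 0: 63 - 3q_O - (q_K) = 0.
Rearranging gives the reaction functions q_K = (54 - q_O)/3 and q_O = (63 - q_K)/3.
Solving the pair: q_K = 99/8, q_O = 135/8.
Total output Q = 99/8 + 135/8 = 117/4.

29.25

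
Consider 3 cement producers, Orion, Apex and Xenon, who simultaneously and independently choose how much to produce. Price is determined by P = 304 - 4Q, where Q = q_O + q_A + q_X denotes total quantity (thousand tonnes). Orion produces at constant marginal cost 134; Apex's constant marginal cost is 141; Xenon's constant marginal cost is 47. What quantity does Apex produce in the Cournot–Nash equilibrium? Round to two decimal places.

Orion's profit: π_O = (304 - 4Q)q_O - (134q_O). Setting ∂π_O/∂q_O = 0: 170 - 8q_O - 4(q_A + q_X) = 0.
Apex's profit: π_A = (304 - 4Q)q_A - (141q_A). Setting ∂π_A/∂q_A = 0: 163 - 8q_A - 4(q_O + q_X) = 0.
Xenon's first-order condition: 257 - 8q_X - 4(q_O + q_A) = 0.
Adding the 3 conditions: 590 − 8Q − 8Q = 0, i.e. Q = 295/8.
Back-substituting: q_O = (170 − 295/2)/4 = 45/8, q_A = (163 − 295/2)/4 = 31/8, q_X = (257 − 295/2)/4 = 219/8.

3.88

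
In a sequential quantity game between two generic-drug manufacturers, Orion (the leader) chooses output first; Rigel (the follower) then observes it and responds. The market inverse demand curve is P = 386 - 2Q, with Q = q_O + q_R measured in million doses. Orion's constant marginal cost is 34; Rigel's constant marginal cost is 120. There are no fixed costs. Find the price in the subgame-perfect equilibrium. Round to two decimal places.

143.50

The follower Rigel best-responds to any q_O: π_R = (386 - 2Q)q_R - 120q_R.
∂π_R/∂q_R = 266 - 2q_O - 4q_R = 0 gives the reaction function q_R = (266 - 2q_O)/4.
The leader anticipates this reaction. Substituting into P = 386 - 2Q gives P = 253 - q_O, so π_O = (253 - q_O)q_O - 34q_O.
Leader FOC: 219 - 2q_O = 0, so q_O = 219/2.
Then q_R = (266 - 2·(219/2))/4 = 47/4.
Total output Q = 485/4, so price P = 386 - 2·(485/4) = 287/2.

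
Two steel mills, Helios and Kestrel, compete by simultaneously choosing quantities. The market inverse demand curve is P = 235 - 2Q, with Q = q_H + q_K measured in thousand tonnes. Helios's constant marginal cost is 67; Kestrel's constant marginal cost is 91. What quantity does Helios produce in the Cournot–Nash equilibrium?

32

Helios's profit: π_H = (235 - 2Q)q_H - (67q_H). Setting ∂π_H/∂q_H = 0: 168 - 4q_H - 2(q_K) = 0.
Kestrel's first-order condition: 144 - 4q_K - 2(q_H) = 0.
Best responses: q_H = (168 - 2q_K)/4, q_K = (144 - 2q_H)/4.
Solving the pair: q_H = 32, q_K = 20.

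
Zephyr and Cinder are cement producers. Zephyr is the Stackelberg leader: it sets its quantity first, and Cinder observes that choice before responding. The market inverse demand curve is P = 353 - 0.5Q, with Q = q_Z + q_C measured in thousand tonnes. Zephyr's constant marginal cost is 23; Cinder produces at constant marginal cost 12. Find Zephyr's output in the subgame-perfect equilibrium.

The follower Cinder best-responds to any q_Z: π_C = (353 - 0.5Q)q_C - 12q_C.
∂π_C/∂q_C = 341 - (1/2)q_Z - q_C = 0 gives the reaction function q_C = (341 - (1/2)q_Z).
Zephyr substitutes q_C(q_Z) into its own profit: π_Z = q_Z(353 - (1/2)q_Z - (341 - (1/2)q_Z)/2) - 23q_Z = (365/2 - (1/4)q_Z)q_Z - 23q_Z.
Leader FOC: 319/2 - (1/2)q_Z = 0, so q_Z = 319.
Then q_C = (341 - (1/2)·319) = 363/2.

319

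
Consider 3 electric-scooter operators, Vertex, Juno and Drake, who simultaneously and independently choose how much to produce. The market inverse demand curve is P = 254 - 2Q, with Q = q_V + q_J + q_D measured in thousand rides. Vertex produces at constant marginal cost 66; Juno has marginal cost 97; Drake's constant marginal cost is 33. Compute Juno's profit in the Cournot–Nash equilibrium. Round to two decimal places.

120.13

Vertex's profit: π_V = (254 - 2Q)q_V - (66q_V). Setting ∂π_V/∂q_V = 0: 188 - 4q_V - 2(q_J + q_D) = 0.
Juno's profit: π_J = (254 - 2Q)q_J - (97q_J). Setting ∂π_J/∂q_J = 0: 157 - 4q_J - 2(q_V + q_D) = 0.
Drake's profit: π_D = (254 - 2Q)q_D - (33q_D). Setting ∂π_D/∂q_D = 0: 221 - 4q_D - 2(q_V + q_J) = 0.
Adding the 3 conditions: 566 − 4Q − 4Q = 0, i.e. Q = 283/4.
Back-substituting: q_V = (188 − 283/2)/2 = 93/4, q_J = (157 − 283/2)/2 = 31/4, q_D = (221 − 283/2)/2 = 159/4.
Price P = 254 - 2·(283/4) = 225/2.
Juno's profit: (225/2 - 97)·(31/4) = 961/8.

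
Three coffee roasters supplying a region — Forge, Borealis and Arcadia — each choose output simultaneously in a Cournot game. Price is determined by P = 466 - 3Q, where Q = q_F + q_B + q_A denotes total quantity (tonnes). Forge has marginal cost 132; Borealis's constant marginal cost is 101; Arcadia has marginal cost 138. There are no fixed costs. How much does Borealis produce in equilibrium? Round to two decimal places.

Forge's profit: π_F = (466 - 3Q)q_F - (132q_F). Setting ∂π_F/∂q_F = 0: 334 - 6q_F - 3(q_B + q_A) = 0.
Borealis's first-order condition: 365 - 6q_B - 3(q_F + q_A) = 0.
Arcadia's first-order condition: 328 - 6q_A - 3(q_F + q_B) = 0.
Adding the 3 first-order conditions: 1027 − 12Q = 0, so Q = 1027/12.
Back-substituting: q_F = (334 − 1027/4)/3 = 103/4, q_B = (365 − 1027/4)/3 = 433/12, q_A = (328 − 1027/4)/3 = 95/4.

36.08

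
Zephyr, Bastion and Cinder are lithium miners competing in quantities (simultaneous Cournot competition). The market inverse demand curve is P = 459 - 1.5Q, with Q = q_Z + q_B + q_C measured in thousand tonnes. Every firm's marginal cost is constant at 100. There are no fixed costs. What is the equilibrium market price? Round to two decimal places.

189.75

Each firm earns π_i = (459 - 1.5Q)q_i - 100q_i.
First-order condition (treating rivals' output as given): 359 - 3q_i - (3/2)·Σ_{j≠i} q_j = 0.
With identical firms every q_j equals q_i, so Σ_{j≠i} q_j = 2q_i and 359 = 6q_i, giving q_i = 359/6.
Total output Q = 359/2, so price P = 459 - (3/2)·(359/2) = 759/4.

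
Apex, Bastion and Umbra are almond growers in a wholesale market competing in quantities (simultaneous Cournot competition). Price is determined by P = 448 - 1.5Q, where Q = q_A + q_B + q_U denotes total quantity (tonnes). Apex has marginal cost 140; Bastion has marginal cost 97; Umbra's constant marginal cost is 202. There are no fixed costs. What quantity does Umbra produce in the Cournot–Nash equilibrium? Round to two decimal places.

13.17

Apex's profit: π_A = (448 - 1.5Q)q_A - (140q_A). Setting ∂π_A/∂q_A = 0: 308 - 3q_A - (3/2)(q_B + q_U) = 0.
Bastion's first-order condition: 351 - 3q_B - (3/2)(q_A + q_U) = 0.
Umbra's first-order condition: 246 - 3q_U - (3/2)(q_A + q_B) = 0.
Adding the 3 conditions: 905 − 3Q − 3Q = 0, i.e. Q = 905/6.
Back-substituting: q_A = (308 − 905/4)/(3/2) = 109/2, q_B = (351 − 905/4)/(3/2) = 499/6, q_U = (246 − 905/4)/(3/2) = 79/6.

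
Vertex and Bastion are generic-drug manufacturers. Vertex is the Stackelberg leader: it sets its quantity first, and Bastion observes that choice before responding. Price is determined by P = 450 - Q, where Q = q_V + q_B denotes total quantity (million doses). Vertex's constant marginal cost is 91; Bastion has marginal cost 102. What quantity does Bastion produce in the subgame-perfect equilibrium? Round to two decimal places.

81.50

The follower Bastion best-responds to any q_V: π_B = (450 - Q)q_B - 102q_B.
Setting the follower's marginal profit to zero, 348 - q_V - 2q_B = 0, i.e. q_B = (348 - q_V)/2.
The leader anticipates this reaction. Substituting into P = 450 - Q gives P = 276 - (1/2)q_V, so π_V = (276 - (1/2)q_V)q_V - 91q_V.
Leader FOC: 185 - q_V = 0, so q_V = 185.
Then q_B = (348 - 185)/2 = 163/2.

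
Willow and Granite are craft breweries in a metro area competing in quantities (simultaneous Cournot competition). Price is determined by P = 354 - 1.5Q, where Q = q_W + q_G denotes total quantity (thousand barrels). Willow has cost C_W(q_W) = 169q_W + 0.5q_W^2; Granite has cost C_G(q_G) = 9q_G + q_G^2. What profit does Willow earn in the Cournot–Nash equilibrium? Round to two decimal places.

1054.12

Willow's profit: π_W = (354 - 1.5Q)q_W - (169q_W + (1/2)q_W²). Setting ∂π_W/∂q_W = 0: 185 - 4q_W - (3/2)(q_G) = 0.
Granite's profit: π_G = (354 - 1.5Q)q_G - (9q_G + q_G²). Setting ∂π_G/∂q_G = 0: 345 - 5q_G - (3/2)(q_W) = 0.
Best responses: q_W = (185 - (3/2)q_G)/4, q_G = (345 - (3/2)q_W)/5.
Solving the pair: q_W = 1630/71, q_G = 62.1127.
Price P = 354 - (3/2)·85.0704 = 226.3944.
Willow's profit: 226.3944·(1630/71) - 169·(1630/71) - (1/2)(1630/71)² = 1054.1162.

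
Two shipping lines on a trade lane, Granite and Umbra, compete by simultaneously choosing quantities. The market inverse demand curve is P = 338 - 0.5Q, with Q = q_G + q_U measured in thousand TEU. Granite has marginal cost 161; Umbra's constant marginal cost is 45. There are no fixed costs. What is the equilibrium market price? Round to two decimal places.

181.33

Granite's profit: π_G = (338 - 0.5Q)q_G - (161q_G). Setting ∂π_G/∂q_G = 0: 177 - q_G - (1/2)(q_U) = 0.
Umbra's profit: π_U = (338 - 0.5Q)q_U - (45q_U). Setting ∂π_U/∂q_U = 0: 293 - q_U - (1/2)(q_G) = 0.
Best responses: q_G = (177 - (1/2)q_U), q_U = (293 - (1/2)q_G).
Substituting one into the other gives q_G = 122/3 and q_U = 818/3.
Total output Q = 940/3, so price P = 338 - (1/2)·(940/3) = 544/3.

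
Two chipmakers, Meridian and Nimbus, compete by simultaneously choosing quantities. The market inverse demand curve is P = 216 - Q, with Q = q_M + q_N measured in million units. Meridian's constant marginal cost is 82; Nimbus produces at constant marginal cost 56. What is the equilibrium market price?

Meridian's profit: π_M = (216 - Q)q_M - (82q_M). Setting ∂π_M/∂q_M = 0: 134 - 2q_M - (q_N) = 0.
Nimbus's first-order condition: 160 - 2q_N - (q_M) = 0.
So q_M = (134 - q_N)/2 and q_N = (160 - q_M)/2.
Substituting one into the other gives q_M = 36 and q_N = 62.
Total output Q = 98, so price P = 216 - 98 = 118.

118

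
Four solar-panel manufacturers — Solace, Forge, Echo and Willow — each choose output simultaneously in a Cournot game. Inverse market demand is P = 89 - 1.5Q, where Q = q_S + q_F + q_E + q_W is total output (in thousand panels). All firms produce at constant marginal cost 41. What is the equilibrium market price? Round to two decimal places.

50.60

Each firm earns π_i = (89 - 1.5Q)q_i - 41q_i.
Setting ∂π_i/∂q_i = 0 with rivals' quantities fixed: 48 - 3q_i - (3/2)·Σ_{j≠i} q_j = 0.
With identical firms every q_j equals q_i, so Σ_{j≠i} q_j = 3q_i and 48 = (15/2)q_i, giving q_i = 32/5.
Total output Q = 128/5, so price P = 89 - (3/2)·(128/5) = 253/5.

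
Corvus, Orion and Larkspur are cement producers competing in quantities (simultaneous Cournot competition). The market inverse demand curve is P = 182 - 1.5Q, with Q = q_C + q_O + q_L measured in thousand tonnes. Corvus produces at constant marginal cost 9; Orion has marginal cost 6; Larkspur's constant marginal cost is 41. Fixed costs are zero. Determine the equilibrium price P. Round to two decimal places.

Corvus's profit: π_C = (182 - 1.5Q)q_C - (9q_C). Setting ∂π_C/∂q_C = 0: 173 - 3q_C - (3/2)(q_O + q_L) = 0.
Orion's first-order condition: 176 - 3q_O - (3/2)(q_C + q_L) = 0.
Larkspur's first-order condition: 141 - 3q_L - (3/2)(q_C + q_O) = 0.
Summing all 3 equations gives 490 − 6Q = 0, hence Q = 245/3.
Back-substituting: q_C = (173 − 245/2)/(3/2) = 101/3, q_O = (176 − 245/2)/(3/2) = 107/3, q_L = (141 − 245/2)/(3/2) = 37/3.
Total output Q = 245/3, so price P = 182 - (3/2)·(245/3) = 119/2.

59.50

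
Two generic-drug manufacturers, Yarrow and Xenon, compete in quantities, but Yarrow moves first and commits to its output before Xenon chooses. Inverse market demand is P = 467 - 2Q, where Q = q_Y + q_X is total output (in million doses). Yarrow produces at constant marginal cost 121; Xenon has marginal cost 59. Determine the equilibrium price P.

192

Solve by backward induction. Given q_Y, the follower Xenon maximises π_X = (467 - 2q_Y - 2q_X)q_X - 59q_X.
∂π_X/∂q_X = 408 - 2q_Y - 4q_X = 0 gives the reaction function q_X = (408 - 2q_Y)/4.
The leader anticipates this reaction. Substituting into P = 467 - 2Q gives P = 263 - q_Y, so π_Y = (263 - q_Y)q_Y - 121q_Y.
Leader FOC: 142 - 2q_Y = 0, so q_Y = 71.
Then q_X = (408 - 2·71)/4 = 133/2.
Total output Q = 275/2, so price P = 467 - 2·(275/2) = 192.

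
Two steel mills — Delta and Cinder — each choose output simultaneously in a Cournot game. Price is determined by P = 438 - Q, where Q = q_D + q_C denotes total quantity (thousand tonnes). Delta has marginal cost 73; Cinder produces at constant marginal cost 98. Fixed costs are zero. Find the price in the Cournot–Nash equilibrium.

203

Delta's profit: π_D = (438 - Q)q_D - (73q_D). Setting ∂π_D/∂q_D = 0: 365 - 2q_D - (q_C) = 0.
Cinder's profit: π_C = (438 - Q)q_C - (98q_C). Setting ∂π_C/∂q_C = 0: 340 - 2q_C - (q_D) = 0.
Best responses: q_D = (365 - q_C)/2, q_C = (340 - q_D)/2.
Solving the pair: q_D = 130, q_C = 105.
Total output Q = 235, so price P = 438 - 235 = 203.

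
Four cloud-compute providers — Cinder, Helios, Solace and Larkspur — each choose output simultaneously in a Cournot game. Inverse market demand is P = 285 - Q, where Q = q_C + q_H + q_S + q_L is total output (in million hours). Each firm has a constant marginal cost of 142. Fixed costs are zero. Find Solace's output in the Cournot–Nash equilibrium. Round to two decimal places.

Each firm earns π_i = (285 - Q)q_i - 142q_i.
Setting ∂π_i/∂q_i = 0 with rivals' quantities fixed: 143 - 2q_i - Σ_{j≠i} q_j = 0.
By symmetry each firm produces the same amount; substituting Σ_{j≠i} q_j = 3q_i yields q_i = 143/5.

28.60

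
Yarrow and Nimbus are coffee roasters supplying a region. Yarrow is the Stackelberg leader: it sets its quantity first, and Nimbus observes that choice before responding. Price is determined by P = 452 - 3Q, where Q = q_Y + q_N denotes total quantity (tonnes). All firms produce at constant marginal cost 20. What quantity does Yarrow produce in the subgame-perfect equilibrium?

Solve by backward induction. Given q_Y, the follower Nimbus maximises π_N = (452 - 3q_Y - 3q_N)q_N - 20q_N.
∂π_N/∂q_N = 432 - 3q_Y - 6q_N = 0 gives the reaction function q_N = (432 - 3q_Y)/6.
Yarrow substitutes q_N(q_Y) into its own profit: π_Y = q_Y(452 - 3q_Y - (432 - 3q_Y)/2) - 20q_Y = (236 - (3/2)q_Y)q_Y - 20q_Y.
Maximising: ∂π_Y/∂q_Y = 216 - 3q_Y = 0, giving q_Y = 72.
Then q_N = (432 - 3·72)/6 = 36.

72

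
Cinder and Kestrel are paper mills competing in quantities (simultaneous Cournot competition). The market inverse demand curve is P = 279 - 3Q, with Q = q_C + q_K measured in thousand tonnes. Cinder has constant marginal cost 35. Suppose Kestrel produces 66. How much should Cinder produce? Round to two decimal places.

7.67

With the rival's output fixed at 66, Cinder's profit is π_C = (279 - 3·66 - 3q_C)q_C - (35q_C) = (81 - 3q_C)q_C - (35q_C).
∂π_C/∂q_C = 46 - 6q_C = 0, so q_C = 23/3.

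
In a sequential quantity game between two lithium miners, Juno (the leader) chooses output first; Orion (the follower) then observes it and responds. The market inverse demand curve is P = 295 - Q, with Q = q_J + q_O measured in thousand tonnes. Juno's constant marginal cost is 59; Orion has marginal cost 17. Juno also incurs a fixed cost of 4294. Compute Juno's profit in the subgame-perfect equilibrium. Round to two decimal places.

410.50

Solve by backward induction. Given q_J, the follower Orion maximises π_O = (295 - q_J - q_O)q_O - 17q_O.
Setting the follower's marginal profit to zero, 278 - q_J - 2q_O = 0, i.e. q_O = (278 - q_J)/2.
Juno substitutes q_O(q_J) into its own profit: π_J = q_J(295 - q_J - (278 - q_J)/2) - 59q_J = (156 - (1/2)q_J)q_J - 59q_J.
Leader FOC: 97 - q_J = 0, so q_J = 97.
Then q_O = (278 - 97)/2 = 181/2.
Price P = 295 - 375/2 = 215/2.
Juno's profit: (215/2 - 59)·97 - 4294 = 821/2.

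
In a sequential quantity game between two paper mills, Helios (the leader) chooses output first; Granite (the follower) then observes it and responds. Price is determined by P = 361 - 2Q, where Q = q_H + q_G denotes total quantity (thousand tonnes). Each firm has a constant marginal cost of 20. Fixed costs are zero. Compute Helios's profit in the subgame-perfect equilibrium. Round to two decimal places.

The follower Granite best-responds to any q_H: π_G = (361 - 2Q)q_G - 20q_G.
∂π_G/∂q_G = 341 - 2q_H - 4q_G = 0 gives the reaction function q_G = (341 - 2q_H)/4.
The leader anticipates this reaction. Substituting into P = 361 - 2Q gives P = 381/2 - q_H, so π_H = (381/2 - q_H)q_H - 20q_H.
Leader FOC: 341/2 - 2q_H = 0, so q_H = 341/4.
Then q_G = (341 - 2·(341/4))/4 = 341/8.
Price P = 361 - 2·(1023/8) = 421/4.
Helios's profit: (421/4 - 20)·(341/4) = 7267.5625.

7267.56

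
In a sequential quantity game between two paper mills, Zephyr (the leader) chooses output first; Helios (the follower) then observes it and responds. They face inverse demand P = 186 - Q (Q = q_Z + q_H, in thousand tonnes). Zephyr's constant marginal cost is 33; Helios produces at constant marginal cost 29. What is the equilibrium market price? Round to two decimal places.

Solve by backward induction. Given q_Z, the follower Helios maximises π_H = (186 - q_Z - q_H)q_H - 29q_H.
Setting the follower's marginal profit to zero, 157 - q_Z - 2q_H = 0, i.e. q_H = (157 - q_Z)/2.
The leader anticipates this reaction. Substituting into P = 186 - Q gives P = 215/2 - (1/2)q_Z, so π_Z = (215/2 - (1/2)q_Z)q_Z - 33q_Z.
Maximising: ∂π_Z/∂q_Z = 149/2 - q_Z = 0, giving q_Z = 149/2.
Then q_H = (157 - 149/2)/2 = 165/4.
Total output Q = 463/4, so price P = 186 - 463/4 = 281/4.

70.25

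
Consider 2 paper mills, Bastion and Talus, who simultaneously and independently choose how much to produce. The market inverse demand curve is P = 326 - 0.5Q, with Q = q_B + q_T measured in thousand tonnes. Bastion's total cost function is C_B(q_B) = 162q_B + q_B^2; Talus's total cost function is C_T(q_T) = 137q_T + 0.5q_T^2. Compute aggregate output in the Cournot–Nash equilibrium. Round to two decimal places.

Bastion's profit: π_B = (326 - 0.5Q)q_B - (162q_B + q_B²). Setting ∂π_B/∂q_B = 0: 164 - 3q_B - (1/2)(q_T) = 0.
Talus's first-order condition: 189 - 2q_T - (1/2)(q_B) = 0.
So q_B = (164 - (1/2)q_T)/3 and q_T = (189 - (1/2)q_B)/2.
Substituting one into the other gives q_B = 934/23 and q_T = 1940/23.
Total output Q = 934/23 + 1940/23 = 124.9565.

124.96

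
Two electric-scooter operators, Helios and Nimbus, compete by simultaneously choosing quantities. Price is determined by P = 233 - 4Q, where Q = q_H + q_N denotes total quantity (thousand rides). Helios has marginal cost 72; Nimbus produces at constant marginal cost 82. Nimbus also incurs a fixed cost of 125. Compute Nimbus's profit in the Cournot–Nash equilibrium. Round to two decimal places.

Helios's profit: π_H = (233 - 4Q)q_H - (72q_H). Setting ∂π_H/∂q_H = 0: 161 - 8q_H - 4(q_N) = 0.
Nimbus's first-order condition: 151 - 8q_N - 4(q_H) = 0.
So q_H = (161 - 4q_N)/8 and q_N = (151 - 4q_H)/8.
Substituting one into the other gives q_H = 57/4 and q_N = 47/4.
Price P = 233 - 4·26 = 129.
Nimbus's profit: (129 - 82)·(47/4) - 125 = 1709/4.

427.25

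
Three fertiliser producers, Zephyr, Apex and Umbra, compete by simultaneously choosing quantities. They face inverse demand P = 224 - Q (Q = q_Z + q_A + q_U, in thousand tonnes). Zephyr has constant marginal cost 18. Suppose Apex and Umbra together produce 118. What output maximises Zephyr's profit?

With rivals' combined output fixed at 118, Zephyr's profit is π_Z = (224 - 118 - q_Z)q_Z - (18q_Z) = (106 - q_Z)q_Z - (18q_Z).
∂π_Z/∂q_Z = 88 - 2q_Z = 0, so q_Z = 44.

44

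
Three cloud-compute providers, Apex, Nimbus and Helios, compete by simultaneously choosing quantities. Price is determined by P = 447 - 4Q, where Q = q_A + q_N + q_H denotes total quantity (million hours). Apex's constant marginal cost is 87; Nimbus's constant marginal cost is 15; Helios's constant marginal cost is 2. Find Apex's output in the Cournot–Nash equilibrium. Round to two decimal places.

Apex's profit: π_A = (447 - 4Q)q_A - (87q_A). Setting ∂π_A/∂q_A = 0: 360 - 8q_A - 4(q_N + q_H) = 0.
Nimbus's first-order condition: 432 - 8q_N - 4(q_A + q_H) = 0.
Helios's first-order condition: 445 - 8q_H - 4(q_A + q_N) = 0.
Adding the 3 first-order conditions: 1237 − 16Q = 0, so Q = 1237/16.
Back-substituting: q_A = (360 − 1237/4)/4 = 203/16, q_N = (432 − 1237/4)/4 = 491/16, q_H = (445 − 1237/4)/4 = 543/16.

12.69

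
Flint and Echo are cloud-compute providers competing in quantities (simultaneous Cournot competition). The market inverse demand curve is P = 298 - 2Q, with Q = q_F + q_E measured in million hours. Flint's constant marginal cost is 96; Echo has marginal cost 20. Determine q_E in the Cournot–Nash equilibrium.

Flint's profit: π_F = (298 - 2Q)q_F - (96q_F). Setting ∂π_F/∂q_F = 0: 202 - 4q_F - 2(q_E) = 0.
Echo's first-order condition: 278 - 4q_E - 2(q_F) = 0.
Rearranging gives the reaction functions q_F = (202 - 2q_E)/4 and q_E = (278 - 2q_F)/4.
Solving the pair: q_F = 21, q_E = 59.

59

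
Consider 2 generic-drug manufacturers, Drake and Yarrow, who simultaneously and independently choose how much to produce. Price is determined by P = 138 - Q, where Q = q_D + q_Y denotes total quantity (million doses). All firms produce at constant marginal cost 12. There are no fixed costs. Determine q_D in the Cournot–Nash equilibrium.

A representative firm's profit is π_i = q_i(138 - Q) - 12q_i.
Setting ∂π_i/∂q_i = 0 with rivals' quantities fixed: 126 - 2q_i - q_j = 0.
With identical firms every q_j equals q_i, so q_j = q_i and 126 = 3q_i, giving q_i = 42.

42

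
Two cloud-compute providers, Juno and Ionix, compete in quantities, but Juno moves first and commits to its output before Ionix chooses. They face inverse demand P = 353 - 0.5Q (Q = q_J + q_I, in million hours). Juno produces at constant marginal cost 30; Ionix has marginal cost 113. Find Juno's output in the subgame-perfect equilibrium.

406

Solve by backward induction. Given q_J, the follower Ionix maximises π_I = (353 - (1/2)q_J - (1/2)q_I)q_I - 113q_I.
Setting the follower's marginal profit to zero, 240 - (1/2)q_J - q_I = 0, i.e. q_I = (240 - (1/2)q_J).
The leader anticipates this reaction. Substituting into P = 353 - 0.5Q gives P = 233 - (1/4)q_J, so π_J = (233 - (1/4)q_J)q_J - 30q_J.
Maximising: ∂π_J/∂q_J = 203 - (1/2)q_J = 0, giving q_J = 406.
Then q_I = (240 - (1/2)·406) = 37.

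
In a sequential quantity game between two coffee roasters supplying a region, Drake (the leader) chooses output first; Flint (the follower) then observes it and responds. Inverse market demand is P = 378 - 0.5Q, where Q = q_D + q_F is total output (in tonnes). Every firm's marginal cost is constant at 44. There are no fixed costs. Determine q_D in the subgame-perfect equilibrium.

The follower Flint best-responds to any q_D: π_F = (378 - 0.5Q)q_F - 44q_F.
Follower FOC: 334 - (1/2)q_D - q_F = 0, so q_F(q_D) = (334 - (1/2)q_D).
The leader anticipates this reaction. Substituting into P = 378 - 0.5Q gives P = 211 - (1/4)q_D, so π_D = (211 - (1/4)q_D)q_D - 44q_D.
Leader FOC: 167 - (1/2)q_D = 0, so q_D = 334.
Then q_F = (334 - (1/2)·334) = 167.

334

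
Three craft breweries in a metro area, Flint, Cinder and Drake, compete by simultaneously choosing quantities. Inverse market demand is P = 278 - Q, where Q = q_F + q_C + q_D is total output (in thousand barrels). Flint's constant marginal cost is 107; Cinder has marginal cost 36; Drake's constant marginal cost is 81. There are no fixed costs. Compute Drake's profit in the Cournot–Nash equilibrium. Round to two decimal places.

1980.25

Flint's profit: π_F = (278 - Q)q_F - (107q_F). Setting ∂π_F/∂q_F = 0: 171 - 2q_F - (q_C + q_D) = 0.
Cinder's first-order condition: 242 - 2q_C - (q_F + q_D) = 0.
Drake's first-order condition: 197 - 2q_D - (q_F + q_C) = 0.
Adding the 3 first-order conditions: 610 − 4Q = 0, so Q = 305/2.
Back-substituting: q_F = (171 − 305/2) = 37/2, q_C = (242 − 305/2) = 179/2, q_D = (197 − 305/2) = 89/2.
Price P = 278 - 305/2 = 251/2.
Drake's profit: (251/2 - 81)·(89/2) = 1980.2500.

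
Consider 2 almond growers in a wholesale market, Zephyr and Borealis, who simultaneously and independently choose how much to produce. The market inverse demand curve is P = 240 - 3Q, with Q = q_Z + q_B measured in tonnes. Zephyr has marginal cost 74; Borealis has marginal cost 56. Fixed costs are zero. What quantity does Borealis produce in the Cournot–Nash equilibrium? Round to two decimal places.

22.44

Zephyr's profit: π_Z = (240 - 3Q)q_Z - (74q_Z). Setting ∂π_Z/∂q_Z = 0: 166 - 6q_Z - 3(q_B) = 0.
Borealis's first-order condition: 184 - 6q_B - 3(q_Z) = 0.
Best responses: q_Z = (166 - 3q_B)/6, q_B = (184 - 3q_Z)/6.
Substituting one into the other gives q_Z = 148/9 and q_B = 202/9.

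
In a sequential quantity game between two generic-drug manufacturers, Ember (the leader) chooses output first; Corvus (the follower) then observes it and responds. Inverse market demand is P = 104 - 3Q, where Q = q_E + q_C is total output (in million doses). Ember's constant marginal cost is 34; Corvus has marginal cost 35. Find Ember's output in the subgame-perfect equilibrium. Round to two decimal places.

The follower Corvus best-responds to any q_E: π_C = (104 - 3Q)q_C - 35q_C.
Follower FOC: 69 - 3q_E - 6q_C = 0, so q_C(q_E) = (69 - 3q_E)/6.
The leader anticipates this reaction. Substituting into P = 104 - 3Q gives P = 139/2 - (3/2)q_E, so π_E = (139/2 - (3/2)q_E)q_E - 34q_E.
Leader FOC: 71/2 - 3q_E = 0, so q_E = 71/6.
Then q_C = (69 - 3·(71/6))/6 = 67/12.

11.83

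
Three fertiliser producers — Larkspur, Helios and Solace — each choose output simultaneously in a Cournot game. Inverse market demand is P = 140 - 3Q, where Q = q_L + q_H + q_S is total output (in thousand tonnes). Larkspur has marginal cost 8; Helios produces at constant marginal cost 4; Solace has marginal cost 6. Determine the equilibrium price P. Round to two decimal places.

39.50

Larkspur's profit: π_L = (140 - 3Q)q_L - (8q_L). Setting ∂π_L/∂q_L = 0: 132 - 6q_L - 3(q_H + q_S) = 0.
Helios's profit: π_H = (140 - 3Q)q_H - (4q_H). Setting ∂π_H/∂q_H = 0: 136 - 6q_H - 3(q_L + q_S) = 0.
Solace's profit: π_S = (140 - 3Q)q_S - (6q_S). Setting ∂π_S/∂q_S = 0: 134 - 6q_S - 3(q_L + q_H) = 0.
Adding the 3 conditions: 402 − 6Q − 6Q = 0, i.e. Q = 67/2.
Back-substituting: q_L = (132 − 201/2)/3 = 21/2, q_H = (136 − 201/2)/3 = 71/6, q_S = (134 − 201/2)/3 = 67/6.
Total output Q = 67/2, so price P = 140 - 3·(67/2) = 79/2.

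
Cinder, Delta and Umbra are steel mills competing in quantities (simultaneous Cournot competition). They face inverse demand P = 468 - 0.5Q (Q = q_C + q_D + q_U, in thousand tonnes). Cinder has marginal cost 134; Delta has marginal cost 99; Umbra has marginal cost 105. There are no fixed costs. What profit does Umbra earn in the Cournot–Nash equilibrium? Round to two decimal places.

Cinder's profit: π_C = (468 - 0.5Q)q_C - (134q_C). Setting ∂π_C/∂q_C = 0: 334 - q_C - (1/2)(q_D + q_U) = 0.
Delta's first-order condition: 369 - q_D - (1/2)(q_C + q_U) = 0.
Umbra's first-order condition: 363 - q_U - (1/2)(q_C + q_D) = 0.
Summing all 3 equations gives 1066 − 2Q = 0, hence Q = 533.
Back-substituting: q_C = (334 − 533/2)/(1/2) = 135, q_D = (369 − 533/2)/(1/2) = 205, q_U = (363 − 533/2)/(1/2) = 193.
Price P = 468 - (1/2)·533 = 403/2.
Umbra's profit: (403/2 - 105)·193 = 18624.5000.

18624.50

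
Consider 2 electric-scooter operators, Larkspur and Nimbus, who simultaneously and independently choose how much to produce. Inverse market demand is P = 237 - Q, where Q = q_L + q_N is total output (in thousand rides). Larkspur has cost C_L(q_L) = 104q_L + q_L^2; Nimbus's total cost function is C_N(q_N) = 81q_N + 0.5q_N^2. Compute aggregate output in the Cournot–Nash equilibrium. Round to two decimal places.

66.73

Larkspur's profit: π_L = (237 - Q)q_L - (104q_L + q_L²). Setting ∂π_L/∂q_L = 0: 133 - 4q_L - (q_N) = 0.
Nimbus's first-order condition: 156 - 3q_N - (q_L) = 0.
Rearranging gives the reaction functions q_L = (133 - q_N)/4 and q_N = (156 - q_L)/3.
Solving the pair: q_L = 243/11, q_N = 491/11.
Total output Q = 243/11 + 491/11 = 734/11.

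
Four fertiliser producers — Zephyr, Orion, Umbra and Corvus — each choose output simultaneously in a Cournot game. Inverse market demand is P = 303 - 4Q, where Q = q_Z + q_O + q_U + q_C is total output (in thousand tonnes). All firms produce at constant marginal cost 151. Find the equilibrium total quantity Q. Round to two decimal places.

A representative firm's profit is π_i = q_i(303 - 4Q) - 151q_i.
Setting ∂π_i/∂q_i = 0 with rivals' quantities fixed: 152 - 8q_i - 4·Σ_{j≠i} q_j = 0.
With identical firms every q_j equals q_i, so Σ_{j≠i} q_j = 3q_i and 152 = 20q_i, giving q_i = 38/5.
Total output Q = 38/5 + 38/5 + 38/5 + 38/5 = 152/5.

30.40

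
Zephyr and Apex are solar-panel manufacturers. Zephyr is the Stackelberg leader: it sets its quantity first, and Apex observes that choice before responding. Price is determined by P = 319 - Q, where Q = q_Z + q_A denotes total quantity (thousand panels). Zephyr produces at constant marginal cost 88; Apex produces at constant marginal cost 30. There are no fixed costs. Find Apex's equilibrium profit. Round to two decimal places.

Solve by backward induction. Given q_Z, the follower Apex maximises π_A = (319 - q_Z - q_A)q_A - 30q_A.
∂π_A/∂q_A = 289 - q_Z - 2q_A = 0 gives the reaction function q_A = (289 - q_Z)/2.
The leader anticipates this reaction. Substituting into P = 319 - Q gives P = 349/2 - (1/2)q_Z, so π_Z = (349/2 - (1/2)q_Z)q_Z - 88q_Z.
Leader FOC: 173/2 - q_Z = 0, so q_Z = 173/2.
Then q_A = (289 - 173/2)/2 = 405/4.
Price P = 319 - 751/4 = 525/4.
Apex's profit: (525/4 - 30)·(405/4) = 10251.5625.

10251.56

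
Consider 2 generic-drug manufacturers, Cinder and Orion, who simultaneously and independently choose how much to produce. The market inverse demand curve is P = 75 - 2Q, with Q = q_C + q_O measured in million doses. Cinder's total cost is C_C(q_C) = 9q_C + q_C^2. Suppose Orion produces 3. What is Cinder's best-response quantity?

With the rival's output fixed at 3, Cinder's profit is π_C = (75 - 2·3 - 2q_C)q_C - (9q_C + q_C²) = (69 - 2q_C)q_C - (9q_C + q_C²).
∂π_C/∂q_C = 60 - 6q_C = 0, so q_C = 10.

10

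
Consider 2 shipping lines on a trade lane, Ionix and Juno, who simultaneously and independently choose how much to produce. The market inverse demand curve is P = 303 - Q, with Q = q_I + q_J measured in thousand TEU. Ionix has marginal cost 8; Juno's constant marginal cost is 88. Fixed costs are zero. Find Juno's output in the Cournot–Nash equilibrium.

45

Ionix's profit: π_I = (303 - Q)q_I - (8q_I). Setting ∂π_I/∂q_I = 0: 295 - 2q_I - (q_J) = 0.
Juno's first-order condition: 215 - 2q_J - (q_I) = 0.
Rearranging gives the reaction functions q_I = (295 - q_J)/2 and q_J = (215 - q_I)/2.
Substituting one into the other gives q_I = 125 and q_J = 45.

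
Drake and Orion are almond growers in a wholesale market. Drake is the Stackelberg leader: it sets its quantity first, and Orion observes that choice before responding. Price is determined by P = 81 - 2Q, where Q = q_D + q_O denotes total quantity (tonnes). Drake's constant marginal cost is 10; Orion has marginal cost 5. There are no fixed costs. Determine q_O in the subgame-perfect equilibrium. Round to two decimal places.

Solve by backward induction. Given q_D, the follower Orion maximises π_O = (81 - 2q_D - 2q_O)q_O - 5q_O.
Setting the follower's marginal profit to zero, 76 - 2q_D - 4q_O = 0, i.e. q_O = (76 - 2q_D)/4.
The leader anticipates this reaction. Substituting into P = 81 - 2Q gives P = 43 - q_D, so π_D = (43 - q_D)q_D - 10q_D.
The leader's first-order condition 33 - 2q_D = 0 yields q_D = 33/2.
Then q_O = (76 - 2·(33/2))/4 = 43/4.

10.75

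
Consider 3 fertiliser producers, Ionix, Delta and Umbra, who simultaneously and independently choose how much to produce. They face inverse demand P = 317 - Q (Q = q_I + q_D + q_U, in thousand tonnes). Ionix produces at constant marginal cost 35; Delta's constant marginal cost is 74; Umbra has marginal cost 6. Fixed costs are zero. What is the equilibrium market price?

108

Ionix's profit: π_I = (317 - Q)q_I - (35q_I). Setting ∂π_I/∂q_I = 0: 282 - 2q_I - (q_D + q_U) = 0.
Delta's first-order condition: 243 - 2q_D - (q_I + q_U) = 0.
Umbra's first-order condition: 311 - 2q_U - (q_I + q_D) = 0.
Summing all 3 equations gives 836 − 4Q = 0, hence Q = 209.
Back-substituting: q_I = (282 − 209) = 73, q_D = (243 − 209) = 34, q_U = (311 − 209) = 102.
Total output Q = 209, so price P = 317 - 209 = 108.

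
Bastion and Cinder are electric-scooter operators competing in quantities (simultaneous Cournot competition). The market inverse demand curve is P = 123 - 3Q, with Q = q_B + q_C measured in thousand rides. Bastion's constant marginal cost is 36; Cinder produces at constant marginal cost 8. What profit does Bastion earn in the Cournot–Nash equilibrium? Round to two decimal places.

128.93

Bastion's profit: π_B = (123 - 3Q)q_B - (36q_B). Setting ∂π_B/∂q_B = 0: 87 - 6q_B - 3(q_C) = 0.
Cinder's profit: π_C = (123 - 3Q)q_C - (8q_C). Setting ∂π_C/∂q_C = 0: 115 - 6q_C - 3(q_B) = 0.
So q_B = (87 - 3q_C)/6 and q_C = (115 - 3q_B)/6.
Substituting one into the other gives q_B = 59/9 and q_C = 143/9.
Price P = 123 - 3·(202/9) = 167/3.
Bastion's profit: (167/3 - 36)·(59/9) = 128.9259.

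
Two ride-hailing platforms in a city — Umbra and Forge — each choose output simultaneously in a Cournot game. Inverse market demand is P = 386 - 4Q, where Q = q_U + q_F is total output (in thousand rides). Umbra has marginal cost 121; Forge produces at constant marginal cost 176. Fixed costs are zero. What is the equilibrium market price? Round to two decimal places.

227.67

Umbra's profit: π_U = (386 - 4Q)q_U - (121q_U). Setting ∂π_U/∂q_U = 0: 265 - 8q_U - 4(q_F) = 0.
Forge's first-order condition: 210 - 8q_F - 4(q_U) = 0.
Best responses: q_U = (265 - 4q_F)/8, q_F = (210 - 4q_U)/8.
Solving the pair: q_U = 80/3, q_F = 155/12.
Total output Q = 475/12, so price P = 386 - 4·(475/12) = 683/3.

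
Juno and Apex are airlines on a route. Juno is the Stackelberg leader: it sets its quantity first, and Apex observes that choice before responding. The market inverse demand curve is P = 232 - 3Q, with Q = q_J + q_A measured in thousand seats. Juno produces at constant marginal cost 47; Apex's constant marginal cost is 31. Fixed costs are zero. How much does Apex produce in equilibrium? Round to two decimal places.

19.42

Solve by backward induction. Given q_J, the follower Apex maximises π_A = (232 - 3q_J - 3q_A)q_A - 31q_A.
Setting the follower's marginal profit to zero, 201 - 3q_J - 6q_A = 0, i.e. q_A = (201 - 3q_J)/6.
The leader anticipates this reaction. Substituting into P = 232 - 3Q gives P = 263/2 - (3/2)q_J, so π_J = (263/2 - (3/2)q_J)q_J - 47q_J.
Maximising: ∂π_J/∂q_J = 169/2 - 3q_J = 0, giving q_J = 169/6.
Then q_A = (201 - 3·(169/6))/6 = 233/12.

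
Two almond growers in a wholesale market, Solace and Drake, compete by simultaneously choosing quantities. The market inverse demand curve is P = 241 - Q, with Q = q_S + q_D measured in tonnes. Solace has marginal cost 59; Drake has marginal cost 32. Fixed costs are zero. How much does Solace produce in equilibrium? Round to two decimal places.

51.67

Solace's profit: π_S = (241 - Q)q_S - (59q_S). Setting ∂π_S/∂q_S = 0: 182 - 2q_S - (q_D) = 0.
Drake's first-order condition: 209 - 2q_D - (q_S) = 0.
Rearranging gives the reaction functions q_S = (182 - q_D)/2 and q_D = (209 - q_S)/2.
Solving the pair: q_S = 155/3, q_D = 236/3.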